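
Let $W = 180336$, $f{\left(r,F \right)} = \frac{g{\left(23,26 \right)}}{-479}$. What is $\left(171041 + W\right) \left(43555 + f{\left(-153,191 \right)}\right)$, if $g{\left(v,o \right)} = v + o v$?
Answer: $\frac{7330505682448}{479} \approx 1.5304 \cdot 10^{10}$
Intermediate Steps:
$f{\left(r,F \right)} = - \frac{621}{479}$ ($f{\left(r,F \right)} = \frac{23 \left(1 + 26\right)}{-479} = 23 \cdot 27 \left(- \frac{1}{479}\right) = 621 \left(- \frac{1}{479}\right) = - \frac{621}{479}$)
$\left(171041 + W\right) \left(43555 + f{\left(-153,191 \right)}\right) = \left(171041 + 180336\right) \left(43555 - \frac{621}{479}\right) = 351377 \cdot \frac{20862224}{479} = \frac{7330505682448}{479}$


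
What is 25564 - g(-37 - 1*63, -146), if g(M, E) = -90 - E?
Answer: 25508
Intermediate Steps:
25564 - g(-37 - 1*63, -146) = 25564 - (-90 - 1*(-146)) = 25564 - (-90 + 146) = 25564 - 1*56 = 25564 - 56 = 25508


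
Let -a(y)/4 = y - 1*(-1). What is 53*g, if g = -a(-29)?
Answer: -5936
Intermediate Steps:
a(y) = -4 - 4*y (a(y) = -4*(y - 1*(-1)) = -4*(y + 1) = -4*(1 + y) = -4 - 4*y)
g = -112 (g = -(-4 - 4*(-29)) = -(-4 + 116) = -1*112 = -112)
53*g = 53*(-112) = -5936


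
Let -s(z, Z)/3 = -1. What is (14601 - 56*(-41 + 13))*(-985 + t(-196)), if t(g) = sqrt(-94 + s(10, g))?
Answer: -15926465 + 16169*I*sqrt(91) ≈ -1.5926e+7 + 1.5424e+5*I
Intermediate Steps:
s(z, Z) = 3 (s(z, Z) = -3*(-1) = 3)
t(g) = I*sqrt(91) (t(g) = sqrt(-94 + 3) = sqrt(-91) = I*sqrt(91))
(14601 - 56*(-41 + 13))*(-985 + t(-196)) = (14601 - 56*(-41 + 13))*(-985 + I*sqrt(91)) = (14601 - 56*(-28))*(-985 + I*sqrt(91)) = (14601 + 1568)*(-985 + I*sqrt(91)) = 16169*(-985 + I*sqrt(91)) = -15926465 + 16169*I*sqrt(91)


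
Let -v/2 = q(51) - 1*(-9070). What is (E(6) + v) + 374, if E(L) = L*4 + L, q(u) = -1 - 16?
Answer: -17702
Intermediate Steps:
q(u) = -17
E(L) = 5*L (E(L) = 4*L + L = 5*L)
v = -18106 (v = -2*(-17 - 1*(-9070)) = -2*(-17 + 9070) = -2*9053 = -18106)
(E(6) + v) + 374 = (5*6 - 18106) + 374 = (30 - 18106) + 374 = -18076 + 374 = -17702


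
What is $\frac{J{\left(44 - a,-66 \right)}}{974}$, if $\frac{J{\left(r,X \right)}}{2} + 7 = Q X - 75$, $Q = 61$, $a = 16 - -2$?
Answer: $- \frac{4108}{487} \approx -8.4353$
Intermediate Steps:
$a = 18$ ($a = 16 + 2 = 18$)
$J{\left(r,X \right)} = -164 + 122 X$ ($J{\left(r,X \right)} = -14 + 2 \left(61 X - 75\right) = -14 + 2 \left(-75 + 61 X\right) = -14 + \left(-150 + 122 X\right) = -164 + 122 X$)
$\frac{J{\left(44 - a,-66 \right)}}{974} = \frac{-164 + 122 \left(-66\right)}{974} = \left(-164 - 8052\right) \frac{1}{974} = \left(-8216\right) \frac{1}{974} = - \frac{4108}{487}$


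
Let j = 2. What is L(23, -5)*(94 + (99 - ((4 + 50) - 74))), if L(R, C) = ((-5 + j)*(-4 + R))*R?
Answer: -279243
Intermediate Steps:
L(R, C) = R*(12 - 3*R) (L(R, C) = ((-5 + 2)*(-4 + R))*R = (-3*(-4 + R))*R = (12 - 3*R)*R = R*(12 - 3*R))
L(23, -5)*(94 + (99 - ((4 + 50) - 74))) = (3*23*(4 - 1*23))*(94 + (99 - ((4 + 50) - 74))) = (3*23*(4 - 23))*(94 + (99 - (54 - 74))) = (3*23*(-19))*(94 + (99 - 1*(-20))) = -1311*(94 + (99 + 20)) = -1311*(94 + 119) = -1311*213 = -279243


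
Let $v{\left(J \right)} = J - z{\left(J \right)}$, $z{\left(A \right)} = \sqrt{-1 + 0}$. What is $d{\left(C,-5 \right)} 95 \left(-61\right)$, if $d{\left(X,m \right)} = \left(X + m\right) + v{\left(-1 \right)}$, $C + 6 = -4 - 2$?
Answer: $104310 + 5795 i \approx 1.0431 \cdot 10^{5} + 5795.0 i$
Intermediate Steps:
$C = -12$ ($C = -6 - 6 = -12$)
$z{\left(A \right)} = i$ ($z{\left(A \right)} = \sqrt{-1} = i$)
$v{\left(J \right)} = J - i$
$d{\left(X,m \right)} = -1 + X + m - i$ ($d{\left(X,m \right)} = \left(X + m\right) - \left(1 + i\right) = -1 + X + m - i$)
$d{\left(C,-5 \right)} 95 \left(-61\right) = \left(-1 - 12 - 5 - i\right) 95 \left(-61\right) = \left(-18 - i\right) 95 \left(-61\right) = \left(-1710 - 95 i\right) \left(-61\right) = 104310 + 5795 i$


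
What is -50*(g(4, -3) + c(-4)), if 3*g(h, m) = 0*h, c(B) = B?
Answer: 200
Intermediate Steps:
g(h, m) = 0 (g(h, m) = (0*h)/3 = (1/3)*0 = 0)
-50*(g(4, -3) + c(-4)) = -50*(0 - 4) = -50*(-4) = 200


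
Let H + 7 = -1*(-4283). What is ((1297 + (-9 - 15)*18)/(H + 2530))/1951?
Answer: 865/13278506 ≈ 6.5143e-5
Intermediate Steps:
H = 4276 (H = -7 - 1*(-4283) = -7 + 4283 = 4276)
((1297 + (-9 - 15)*18)/(H + 2530))/1951 = ((1297 + (-9 - 15)*18)/(4276 + 2530))/1951 = ((1297 - 24*18)/6806)*(1/1951) = ((1297 - 432)*(1/6806))*(1/1951) = (865*(1/6806))*(1/1951) = (865/6806)*(1/1951) = 865/13278506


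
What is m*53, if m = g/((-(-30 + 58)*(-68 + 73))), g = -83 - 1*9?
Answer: 1219/35 ≈ 34.829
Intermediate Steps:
g = -92 (g = -83 - 9 = -92)
m = 23/35 (m = -92*(-1/((-68 + 73)*(-30 + 58))) = -92/((-28*5)) = -92/((-1*140)) = -92/(-140) = -92*(-1/140) = 23/35 ≈ 0.65714)
m*53 = (23/35)*53 = 1219/35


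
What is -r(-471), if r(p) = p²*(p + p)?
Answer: 208974222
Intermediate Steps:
r(p) = 2*p³ (r(p) = p²*(2*p) = 2*p³)
-r(-471) = -2*(-471)³ = -2*(-104487111) = -1*(-208974222) = 208974222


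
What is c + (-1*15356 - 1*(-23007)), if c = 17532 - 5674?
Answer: 19509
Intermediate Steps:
c = 11858
c + (-1*15356 - 1*(-23007)) = 11858 + (-1*15356 - 1*(-23007)) = 11858 + (-15356 + 23007) = 11858 + 7651 = 19509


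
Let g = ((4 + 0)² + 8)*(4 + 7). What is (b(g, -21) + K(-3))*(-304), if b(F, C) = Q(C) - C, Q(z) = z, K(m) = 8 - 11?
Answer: 912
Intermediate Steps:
K(m) = -3
g = 264 (g = (4² + 8)*11 = (16 + 8)*11 = 24*11 = 264)
b(F, C) = 0 (b(F, C) = C - C = 0)
(b(g, -21) + K(-3))*(-304) = (0 - 3)*(-304) = -3*(-304) = 912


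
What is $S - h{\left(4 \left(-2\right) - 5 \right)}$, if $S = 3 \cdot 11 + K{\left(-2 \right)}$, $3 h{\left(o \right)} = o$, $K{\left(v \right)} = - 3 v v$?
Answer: $\frac{76}{3} \approx 25.333$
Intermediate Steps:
$K{\left(v \right)} = - 3 v^{2}$
$h{\left(o \right)} = \frac{o}{3}$
$S = 21$ ($S = 3 \cdot 11 - 3 \left(-2\right)^{2} = 33 - 12 = 21$)
$S - h{\left(4 \left(-2\right) - 5 \right)} = 21 - \frac{4 \left(-2\right) - 5}{3} = 21 - \frac{-8 - 5}{3} = 21 - \frac{1}{3} \left(-13\right) = 21 - - \frac{13}{3} = 21 + \frac{13}{3} = \frac{76}{3}$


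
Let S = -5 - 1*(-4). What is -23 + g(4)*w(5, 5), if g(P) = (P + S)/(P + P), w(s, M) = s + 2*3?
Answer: -151/8 ≈ -18.875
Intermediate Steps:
w(s, M) = 6 + s (w(s, M) = s + 6 = 6 + s)
S = -1 (S = -5 + 4 = -1)
g(P) = (-1 + P)/(2*P) (g(P) = (P - 1)/(P + P) = (-1 + P)/((2*P)) = (-1 + P)*(1/(2*P)) = (-1 + P)/(2*P))
-23 + g(4)*w(5, 5) = -23 + ((½)*(-1 + 4)/4)*(6 + 5) = -23 + ((½)*(¼)*3)*11 = -23 + (3/8)*11 = -23 + 33/8 = -151/8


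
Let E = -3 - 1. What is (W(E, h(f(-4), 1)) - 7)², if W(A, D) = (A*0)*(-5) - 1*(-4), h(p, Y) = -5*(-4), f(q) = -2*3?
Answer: 9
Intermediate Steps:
f(q) = -6
E = -4
h(p, Y) = 20
W(A, D) = 4 (W(A, D) = 0*(-5) + 4 = 0 + 4 = 4)
(W(E, h(f(-4), 1)) - 7)² = (4 - 7)² = (-3)² = 9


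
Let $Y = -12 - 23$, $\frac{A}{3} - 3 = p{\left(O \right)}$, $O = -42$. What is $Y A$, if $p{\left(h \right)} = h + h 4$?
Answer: $21735$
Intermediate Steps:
$p{\left(h \right)} = 5 h$ ($p{\left(h \right)} = h + 4 h = 5 h$)
$A = -621$ ($A = 9 + 3 \cdot 5 \left(-42\right) = 9 + 3 \left(-210\right) = 9 - 630 = -621$)
$Y = -35$ ($Y = -12 - 23 = -35$)
$Y A = \left(-35\right) \left(-621\right) = 21735$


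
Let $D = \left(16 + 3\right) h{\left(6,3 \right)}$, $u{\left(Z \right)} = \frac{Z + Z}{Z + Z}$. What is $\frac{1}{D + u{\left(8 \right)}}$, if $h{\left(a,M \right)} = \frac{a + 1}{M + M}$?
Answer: $\frac{6}{139} \approx 0.043165$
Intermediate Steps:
$h{\left(a,M \right)} = \frac{1 + a}{2 M}$
$u{\left(Z \right)} = 1$ ($u{\left(Z \right)} = \frac{2 Z}{2 Z} = 2 Z \frac{1}{2 Z} = 1$)
$D = \frac{133}{6}$ ($D = \left(16 + 3\right) \frac{1 + 6}{2 \cdot 3} = 19 \cdot \frac{1}{2} \cdot \frac{1}{3} \cdot 7 = 19 \cdot \frac{7}{6} = \frac{133}{6} \approx 22.167$)
$\frac{1}{D + u{\left(8 \right)}} = \frac{1}{\frac{133}{6} + 1} = \frac{1}{\frac{139}{6}} = \frac{6}{139}$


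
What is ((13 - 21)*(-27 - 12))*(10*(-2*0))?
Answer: 0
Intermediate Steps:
((13 - 21)*(-27 - 12))*(10*(-2*0)) = (-8*(-39))*(10*0) = 312*0 = 0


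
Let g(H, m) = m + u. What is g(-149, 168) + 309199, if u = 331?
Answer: 309698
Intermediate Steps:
g(H, m) = 331 + m (g(H, m) = m + 331 = 331 + m)
g(-149, 168) + 309199 = (331 + 168) + 309199 = 499 + 309199 = 309698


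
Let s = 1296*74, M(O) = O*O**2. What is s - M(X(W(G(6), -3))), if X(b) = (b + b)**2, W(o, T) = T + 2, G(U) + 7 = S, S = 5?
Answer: 95840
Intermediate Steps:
G(U) = -2 (G(U) = -7 + 5 = -2)
W(o, T) = 2 + T
X(b) = 4*b**2 (X(b) = (2*b)**2 = 4*b**2)
M(O) = O**3
s = 95904
s - M(X(W(G(6), -3))) = 95904 - (4*(2 - 3)**2)**3 = 95904 - (4*(-1)**2)**3 = 95904 - (4*1)**3 = 95904 - 1*4**3 = 95904 - 1*64 = 95904 - 64 = 95840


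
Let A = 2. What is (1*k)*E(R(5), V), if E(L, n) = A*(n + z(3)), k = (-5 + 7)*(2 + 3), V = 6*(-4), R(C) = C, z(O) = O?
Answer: -420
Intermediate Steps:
V = -24
k = 10 (k = 2*5 = 10)
E(L, n) = 6 + 2*n (E(L, n) = 2*(n + 3) = 2*(3 + n) = 6 + 2*n)
(1*k)*E(R(5), V) = (1*10)*(6 + 2*(-24)) = 10*(6 - 48) = 10*(-42) = -420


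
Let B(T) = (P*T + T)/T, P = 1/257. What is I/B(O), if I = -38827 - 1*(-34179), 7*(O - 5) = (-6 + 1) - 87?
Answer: -597268/129 ≈ -4630.0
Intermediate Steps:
P = 1/257 ≈ 0.0038911
O = -57/7 (O = 5 + ((-6 + 1) - 87)/7 = 5 + (-5 - 87)/7 = 5 + (⅐)*(-92) = 5 - 92/7 = -57/7 ≈ -8.1429)
I = -4648 (I = -38827 + 34179 = -4648)
B(T) = 258/257 (B(T) = (T/257 + T)/T = (258*T/257)/T = 258/257)
I/B(O) = -4648/258/257 = -4648*257/258 = -597268/129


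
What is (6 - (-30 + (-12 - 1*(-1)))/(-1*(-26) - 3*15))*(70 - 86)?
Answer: -1168/19 ≈ -61.474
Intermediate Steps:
(6 - (-30 + (-12 - 1*(-1)))/(-1*(-26) - 3*15))*(70 - 86) = (6 - (-30 + (-12 + 1))/(26 - 45))*(-16) = (6 - (-30 - 11)/(-19))*(-16) = (6 - (-41)*(-1)/19)*(-16) = (6 - 1*41/19)*(-16) = (6 - 41/19)*(-16) = (73/19)*(-16) = -1168/19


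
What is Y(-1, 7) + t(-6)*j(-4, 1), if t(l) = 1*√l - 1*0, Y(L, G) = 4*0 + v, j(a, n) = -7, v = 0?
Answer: -7*I*√6 ≈ -17.146*I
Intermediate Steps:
Y(L, G) = 0 (Y(L, G) = 4*0 + 0 = 0 + 0 = 0)
t(l) = √l (t(l) = √l + 0 = √l)
Y(-1, 7) + t(-6)*j(-4, 1) = 0 + √(-6)*(-7) = 0 + (I*√6)*(-7) = 0 - 7*I*√6 = -7*I*√6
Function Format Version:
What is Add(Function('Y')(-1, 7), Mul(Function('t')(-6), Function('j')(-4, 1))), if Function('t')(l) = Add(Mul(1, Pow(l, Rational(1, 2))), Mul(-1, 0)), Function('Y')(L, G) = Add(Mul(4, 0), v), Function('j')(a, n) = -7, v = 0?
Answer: Mul(-7, I, Pow(6, Rational(1, 2))) ≈ Mul(-17.146, I)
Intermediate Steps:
Function('Y')(L, G) = 0 (Function('Y')(L, G) = Add(Mul(4, 0), 0) = Add(0, 0) = 0)
Function('t')(l) = Pow(l, Rational(1, 2)) (Function('t')(l) = Add(Pow(l, Rational(1, 2)), 0) = Pow(l, Rational(1, 2)))
Add(Function('Y')(-1, 7), Mul(Function('t')(-6), Function('j')(-4, 1))) = Add(0, Mul(Pow(-6, Rational(1, 2)), -7)) = Add(0, Mul(Mul(I, Pow(6, Rational(1, 2))), -7)) = Add(0, Mul(-7, I, Pow(6, Rational(1, 2)))) = Mul(-7, I, Pow(6, Rational(1, 2)))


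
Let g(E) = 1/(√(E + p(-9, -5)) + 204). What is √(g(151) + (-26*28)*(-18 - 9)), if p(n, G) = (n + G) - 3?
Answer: √(19656 + 1/(204 + √134)) ≈ 140.20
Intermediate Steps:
p(n, G) = -3 + G + n (p(n, G) = (G + n) - 3 = -3 + G + n)
g(E) = 1/(204 + √(-17 + E)) (g(E) = 1/(√(E + (-3 - 5 - 9)) + 204) = 1/(√(E - 17) + 204) = 1/(√(-17 + E) + 204) = 1/(204 + √(-17 + E)))
√(g(151) + (-26*28)*(-18 - 9)) = √(1/(204 + √(-17 + 151)) + (-26*28)*(-18 - 9)) = √(1/(204 + √134) - 728*(-27)) = √(1/(204 + √134) + 19656) = √(19656 + 1/(204 + √134))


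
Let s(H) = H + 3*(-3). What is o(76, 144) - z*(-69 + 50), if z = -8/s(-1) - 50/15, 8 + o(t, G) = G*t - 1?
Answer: 163303/15 ≈ 10887.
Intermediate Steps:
o(t, G) = -9 + G*t (o(t, G) = -8 + (G*t - 1) = -8 + (-1 + G*t) = -9 + G*t)
s(H) = -9 + H (s(H) = H - 9 = -9 + H)
z = -38/15 (z = -8/(-9 - 1) - 50/15 = -8/(-10) - 50*1/15 = -8*(-⅒) - 10/3 = ⅘ - 10/3 = -38/15 ≈ -2.5333)
o(76, 144) - z*(-69 + 50) = (-9 + 144*76) - (-38)*(-69 + 50)/15 = (-9 + 10944) - (-38)*(-19)/15 = 10935 - 1*722/15 = 10935 - 722/15 = 163303/15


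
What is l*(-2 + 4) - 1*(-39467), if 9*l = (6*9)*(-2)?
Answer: 39443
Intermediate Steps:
l = -12 (l = ((6*9)*(-2))/9 = (54*(-2))/9 = (⅑)*(-108) = -12)
l*(-2 + 4) - 1*(-39467) = -12*(-2 + 4) - 1*(-39467) = -12*2 + 39467 = -24 + 39467 = 39443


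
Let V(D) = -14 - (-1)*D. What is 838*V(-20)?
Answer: -28492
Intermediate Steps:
V(D) = -14 + D
838*V(-20) = 838*(-14 - 20) = 838*(-34) = -28492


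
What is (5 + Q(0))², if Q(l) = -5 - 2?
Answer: 4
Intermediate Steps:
Q(l) = -7
(5 + Q(0))² = (5 - 7)² = (-2)² = 4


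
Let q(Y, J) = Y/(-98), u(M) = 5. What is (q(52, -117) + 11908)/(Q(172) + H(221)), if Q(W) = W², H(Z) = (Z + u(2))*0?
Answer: 291733/724808 ≈ 0.40250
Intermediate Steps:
H(Z) = 0 (H(Z) = (Z + 5)*0 = (5 + Z)*0 = 0)
q(Y, J) = -Y/98 (q(Y, J) = Y*(-1/98) = -Y/98)
(q(52, -117) + 11908)/(Q(172) + H(221)) = (-1/98*52 + 11908)/(172² + 0) = (-26/49 + 11908)/(29584 + 0) = (583466/49)/29584 = (583466/49)*(1/29584) = 291733/724808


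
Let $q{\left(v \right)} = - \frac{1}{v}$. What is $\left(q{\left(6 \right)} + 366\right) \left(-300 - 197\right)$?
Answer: $- \frac{1090915}{6} \approx -1.8182 \cdot 10^{5}$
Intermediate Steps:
$\left(q{\left(6 \right)} + 366\right) \left(-300 - 197\right) = \left(- \frac{1}{6} + 366\right) \left(-300 - 197\right) = \left(\left(-1\right) \frac{1}{6} + 366\right) \left(-497\right) = \left(- \frac{1}{6} + 366\right) \left(-497\right) = \frac{2195}{6} \left(-497\right) = - \frac{1090915}{6}$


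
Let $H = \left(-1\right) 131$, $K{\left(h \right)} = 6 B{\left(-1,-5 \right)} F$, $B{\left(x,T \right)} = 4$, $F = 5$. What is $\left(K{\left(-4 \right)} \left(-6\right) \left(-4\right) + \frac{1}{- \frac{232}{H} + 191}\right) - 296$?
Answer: $\frac{65253883}{25253} \approx 2584.0$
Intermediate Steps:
$K{\left(h \right)} = 120$ ($K{\left(h \right)} = 6 \cdot 4 \cdot 5 = 24 \cdot 5 = 120$)
$H = -131$
$\left(K{\left(-4 \right)} \left(-6\right) \left(-4\right) + \frac{1}{- \frac{232}{H} + 191}\right) - 296 = \left(120 \left(-6\right) \left(-4\right) + \frac{1}{- \frac{232}{-131} + 191}\right) - 296 = \left(\left(-720\right) \left(-4\right) + \frac{1}{\left(-232\right) \left(- \frac{1}{131}\right) + 191}\right) - 296 = \left(2880 + \frac{1}{\frac{232}{131} + 191}\right) - 296 = \left(2880 + \frac{1}{\frac{25253}{131}}\right) - 296 = \left(2880 + \frac{131}{25253}\right) - 296 = \frac{72728771}{25253} - 296 = \frac{65253883}{25253}$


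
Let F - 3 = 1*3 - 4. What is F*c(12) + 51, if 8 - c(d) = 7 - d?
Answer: 77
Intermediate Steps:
c(d) = 1 + d (c(d) = 8 - (7 - d) = 8 + (-7 + d) = 1 + d)
F = 2 (F = 3 + (1*3 - 4) = 3 + (3 - 4) = 3 - 1 = 2)
F*c(12) + 51 = 2*(1 + 12) + 51 = 2*13 + 51 = 26 + 51 = 77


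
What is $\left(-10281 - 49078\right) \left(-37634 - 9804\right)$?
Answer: $2815872242$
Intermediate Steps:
$\left(-10281 - 49078\right) \left(-37634 - 9804\right) = \left(-59359\right) \left(-47438\right) = 2815872242$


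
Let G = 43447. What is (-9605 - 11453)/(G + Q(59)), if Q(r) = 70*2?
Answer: -21058/43587 ≈ -0.48313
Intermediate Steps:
Q(r) = 140
(-9605 - 11453)/(G + Q(59)) = (-9605 - 11453)/(43447 + 140) = -21058/43587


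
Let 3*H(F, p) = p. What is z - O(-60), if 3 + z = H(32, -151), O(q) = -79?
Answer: 77/3 ≈ 25.667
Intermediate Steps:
H(F, p) = p/3
z = -160/3 (z = -3 + (⅓)*(-151) = -3 - 151/3 = -160/3 ≈ -53.333)
z - O(-60) = -160/3 - 1*(-79) = -160/3 + 79 = 77/3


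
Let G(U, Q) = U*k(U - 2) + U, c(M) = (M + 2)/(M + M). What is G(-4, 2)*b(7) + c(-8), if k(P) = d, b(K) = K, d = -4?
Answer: 675/8 ≈ 84.375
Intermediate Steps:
c(M) = (2 + M)/(2*M) (c(M) = (2 + M)/((2*M)) = (2 + M)*(1/(2*M)) = (2 + M)/(2*M))
k(P) = -4
G(U, Q) = -3*U (G(U, Q) = U*(-4) + U = -4*U + U = -3*U)
G(-4, 2)*b(7) + c(-8) = -3*(-4)*7 + (1/2)*(2 - 8)/(-8) = 12*7 + (1/2)*(-1/8)*(-6) = 84 + 3/8 = 675/8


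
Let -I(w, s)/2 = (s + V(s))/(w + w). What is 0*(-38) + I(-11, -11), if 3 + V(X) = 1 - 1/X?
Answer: -142/121 ≈ -1.1736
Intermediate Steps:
V(X) = -2 - 1/X (V(X) = -3 + (1 - 1/X) = -2 - 1/X)
I(w, s) = -(-2 + s - 1/s)/w (I(w, s) = -2*(s + (-2 - 1/s))/(w + w) = -2*(-2 + s - 1/s)/(2*w) = -2*(-2 + s - 1/s)*1/(2*w) = -(-2 + s - 1/s)/w)
0*(-38) + I(-11, -11) = 0*(-38) + (1 - 11*(2 - 1*(-11)))/(-11*(-11)) = 0 - 1/11*(-1/11)*(1 - 11*(2 + 11)) = 0 - 1/11*(-1/11)*(1 - 11*13) = 0 - 1/11*(-1/11)*(1 - 143) = 0 - 1/11*(-1/11)*(-142) = 0 - 142/121 = -142/121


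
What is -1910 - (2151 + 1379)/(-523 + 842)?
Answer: -612820/319 ≈ -1921.1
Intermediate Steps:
-1910 - (2151 + 1379)/(-523 + 842) = -1910 - 3530/319 = -612820/319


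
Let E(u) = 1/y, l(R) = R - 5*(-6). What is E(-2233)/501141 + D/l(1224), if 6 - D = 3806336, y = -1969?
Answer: -18969107557388/6249395317 ≈ -3035.4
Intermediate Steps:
l(R) = 30 + R (l(R) = R + 30 = 30 + R)
E(u) = -1/1969 (E(u) = 1/(-1969) = -1/1969)
D = -3806330 (D = 6 - 1*3806336 = 6 - 3806336 = -3806330)
E(-2233)/501141 + D/l(1224) = -1/1969/501141 - 3806330/(30 + 1224) = -1/1969*1/501141 - 3806330/1254 = -1/986746629 - 3806330*1/1254 = -1/986746629 - 173015/57 = -18969107557388/6249395317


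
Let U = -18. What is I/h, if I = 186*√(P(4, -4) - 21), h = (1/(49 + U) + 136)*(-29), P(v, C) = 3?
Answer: -17298*I*√2/122293 ≈ -0.20004*I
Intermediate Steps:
h = -122293/31 (h = (1/(49 - 18) + 136)*(-29) = (1/31 + 136)*(-29) = (4217/31)*(-29) = -122293/31 ≈ -3944.9)
I = 558*I*√2 (I = 186*√(3 - 21) = 186*√(-18) = 186*(3*I*√2) = 558*I*√2 ≈ 789.13*I)
I/h = (558*I*√2)/(-122293/31) = (558*I*√2)*(-31/122293) = -17298*I*√2/122293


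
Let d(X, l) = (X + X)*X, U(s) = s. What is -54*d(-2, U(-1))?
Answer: -432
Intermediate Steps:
d(X, l) = 2*X² (d(X, l) = (2*X)*X = 2*X²)
-54*d(-2, U(-1)) = -108*(-2)² = -108*4 = -54*8 = -432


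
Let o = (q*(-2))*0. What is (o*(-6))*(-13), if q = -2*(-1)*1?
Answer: 0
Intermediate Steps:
q = 2 (q = 2*1 = 2)
o = 0 (o = (2*(-2))*0 = -4*0 = 0)
(o*(-6))*(-13) = (0*(-6))*(-13) = 0*(-13) = 0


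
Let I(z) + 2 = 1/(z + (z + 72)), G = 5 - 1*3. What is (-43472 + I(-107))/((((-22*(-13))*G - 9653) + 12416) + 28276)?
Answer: -6173309/4488762 ≈ -1.3753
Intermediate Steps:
G = 2 (G = 5 - 3 = 2)
I(z) = -2 + 1/(72 + 2*z) (I(z) = -2 + 1/(z + (z + 72)) = -2 + 1/(z + (72 + z)) = -2 + 1/(72 + 2*z))
(-43472 + I(-107))/((((-22*(-13))*G - 9653) + 12416) + 28276) = (-43472 + (-143 - 4*(-107))/(2*(36 - 107)))/(((-22*(-13)*2 - 9653) + 12416) + 28276) = (-43472 + (½)*(-143 + 428)/(-71))/(((286*2 - 9653) + 12416) + 28276) = (-43472 + (½)*(-1/71)*285)/(((572 - 9653) + 12416) + 28276) = (-43472 - 285/142)/((-9081 + 12416) + 28276) = -6173309/(142*(3335 + 28276)) = -6173309/142/31611 = -6173309/142*1/31611 = -6173309/4488762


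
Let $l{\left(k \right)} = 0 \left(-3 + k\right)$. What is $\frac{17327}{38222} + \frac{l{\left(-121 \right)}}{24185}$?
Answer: $\frac{17327}{38222} \approx 0.45333$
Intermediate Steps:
$l{\left(k \right)} = 0$
$\frac{17327}{38222} + \frac{l{\left(-121 \right)}}{24185} = \frac{17327}{38222} + \frac{0}{24185} = 17327 \cdot \frac{1}{38222} + 0 \cdot \frac{1}{24185} = \frac{17327}{38222} + 0 = \frac{17327}{38222}$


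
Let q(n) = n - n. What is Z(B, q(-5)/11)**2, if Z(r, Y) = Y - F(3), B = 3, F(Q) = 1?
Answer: 1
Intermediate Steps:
q(n) = 0
Z(r, Y) = -1 + Y (Z(r, Y) = Y - 1*1 = Y - 1 = -1 + Y)
Z(B, q(-5)/11)**2 = (-1 + 0/11)**2 = (-1 + 0*(1/11))**2 = (-1 + 0)**2 = (-1)**2 = 1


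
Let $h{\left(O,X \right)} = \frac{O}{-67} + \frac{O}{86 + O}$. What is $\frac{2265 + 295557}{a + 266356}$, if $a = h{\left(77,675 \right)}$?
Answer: $\frac{1626257031}{1454433242} \approx 1.1181$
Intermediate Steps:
$h{\left(O,X \right)} = - \frac{O}{67} + \frac{O}{86 + O}$ ($h{\left(O,X \right)} = O \left(- \frac{1}{67}\right) + \frac{O}{86 + O} = - \frac{O}{67} + \frac{O}{86 + O}$)
$a = - \frac{7392}{10921}$ ($a = \left(-1\right) 77 \frac{1}{5762 + 67 \cdot 77} \left(19 + 77\right) = \left(-1\right) 77 \frac{1}{5762 + 5159} \cdot 96 = \left(-1\right) 77 \cdot \frac{1}{10921} \cdot 96 = - \frac{7392}{10921} \approx -0.67686$)
$\frac{2265 + 295557}{a + 266356} = \frac{2265 + 295557}{- \frac{7392}{10921} + 266356} = \frac{297822}{\frac{2908866484}{10921}} = 297822 \cdot \frac{10921}{2908866484} = \frac{1626257031}{1454433242}$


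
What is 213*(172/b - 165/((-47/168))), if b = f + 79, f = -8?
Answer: 5928612/47 ≈ 1.2614e+5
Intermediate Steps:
b = 71 (b = -8 + 79 = 71)
213*(172/b - 165/((-47/168))) = 213*(172/71 - 165/((-47/168))) = 213*(172*(1/71) - 165/((-47*1/168))) = 213*(172/71 - 165/(-47/168)) = 213*(172/71 - 165*(-168/47)) = 213*(172/71 + 27720/47) = 213*(1976204/3337) = 5928612/47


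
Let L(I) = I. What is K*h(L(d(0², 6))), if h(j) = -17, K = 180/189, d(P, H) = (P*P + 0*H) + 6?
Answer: -340/21 ≈ -16.190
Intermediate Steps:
d(P, H) = 6 + P² (d(P, H) = (P² + 0) + 6 = P² + 6 = 6 + P²)
K = 20/21 (K = 180*(1/189) = 20/21 ≈ 0.95238)
K*h(L(d(0², 6))) = (20/21)*(-17) = -340/21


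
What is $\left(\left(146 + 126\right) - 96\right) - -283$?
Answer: $459$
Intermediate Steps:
$\left(\left(146 + 126\right) - 96\right) - -283 = \left(272 - 96\right) + 283 = 176 + 283 = 459$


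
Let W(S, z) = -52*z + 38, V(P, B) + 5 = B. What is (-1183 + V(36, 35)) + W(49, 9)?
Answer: -1583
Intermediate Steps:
V(P, B) = -5 + B
W(S, z) = 38 - 52*z
(-1183 + V(36, 35)) + W(49, 9) = (-1183 + (-5 + 35)) + (38 - 52*9) = (-1183 + 30) + (38 - 468) = -1153 - 430 = -1583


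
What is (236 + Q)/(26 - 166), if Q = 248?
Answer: -121/35 ≈ -3.4571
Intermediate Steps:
(236 + Q)/(26 - 166) = (236 + 248)/(26 - 166) = 484/(-140) = 484*(-1/140) = -121/35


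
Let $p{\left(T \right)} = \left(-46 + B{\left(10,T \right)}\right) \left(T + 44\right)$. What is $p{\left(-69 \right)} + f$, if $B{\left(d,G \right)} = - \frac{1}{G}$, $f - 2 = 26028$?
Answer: $\frac{1875395}{69} \approx 27180.0$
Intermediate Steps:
$f = 26030$ ($f = 2 + 26028 = 26030$)
$p{\left(T \right)} = \left(-46 - \frac{1}{T}\right) \left(44 + T\right)$ ($p{\left(T \right)} = \left(-46 - \frac{1}{T}\right) \left(T + 44\right) = \left(-46 - \frac{1}{T}\right) \left(44 + T\right)$)
$p{\left(-69 \right)} + f = \left(-2025 - -3174 - \frac{44}{-69}\right) + 26030 = \left(-2025 + 3174 - - \frac{44}{69}\right) + 26030 = \left(-2025 + 3174 + \frac{44}{69}\right) + 26030 = \frac{79325}{69} + 26030 = \frac{1875395}{69}$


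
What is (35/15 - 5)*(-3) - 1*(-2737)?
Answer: 2745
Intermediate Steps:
(35/15 - 5)*(-3) - 1*(-2737) = (35*(1/15) - 5)*(-3) + 2737 = (7/3 - 5)*(-3) + 2737 = -8/3*(-3) + 2737 = 8 + 2737 = 2745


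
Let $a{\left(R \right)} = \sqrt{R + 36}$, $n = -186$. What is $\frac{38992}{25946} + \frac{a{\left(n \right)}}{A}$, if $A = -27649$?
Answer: $\frac{19496}{12973} - \frac{5 i \sqrt{6}}{27649} \approx 1.5028 - 0.00044296 i$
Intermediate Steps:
$a{\left(R \right)} = \sqrt{36 + R}$
$\frac{38992}{25946} + \frac{a{\left(n \right)}}{A} = \frac{38992}{25946} + \frac{\sqrt{36 - 186}}{-27649} = 38992 \cdot \frac{1}{25946} + \sqrt{-150} \left(- \frac{1}{27649}\right) = \frac{19496}{12973} + 5 i \sqrt{6} \left(- \frac{1}{27649}\right) = \frac{19496}{12973} - \frac{5 i \sqrt{6}}{27649}$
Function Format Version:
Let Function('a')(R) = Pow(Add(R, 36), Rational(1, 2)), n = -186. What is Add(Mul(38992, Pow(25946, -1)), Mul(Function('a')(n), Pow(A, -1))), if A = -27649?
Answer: Add(Rational(19496, 12973), Mul(Rational(-5, 27649), I, Pow(6, Rational(1, 2)))) ≈ Add(1.5028, Mul(-0.00044296, I))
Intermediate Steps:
Function('a')(R) = Pow(Add(36, R), Rational(1, 2))
Add(Mul(38992, Pow(25946, -1)), Mul(Function('a')(n), Pow(A, -1))) = Add(Mul(38992, Pow(25946, -1)), Mul(Pow(Add(36, -186), Rational(1, 2)), Pow(-27649, -1))) = Add(Mul(38992, Rational(1, 25946)), Mul(Pow(-150, Rational(1, 2)), Rational(-1, 27649))) = Add(Rational(19496, 12973), Mul(Mul(5, I, Pow(6, Rational(1, 2))), Rational(-1, 27649))) = Add(Rational(19496, 12973), Mul(Rational(-5, 27649), I, Pow(6, Rational(1, 2))))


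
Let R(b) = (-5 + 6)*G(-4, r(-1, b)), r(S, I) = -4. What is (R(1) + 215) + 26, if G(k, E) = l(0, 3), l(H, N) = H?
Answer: 241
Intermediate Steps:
G(k, E) = 0
R(b) = 0 (R(b) = (-5 + 6)*0 = 1*0 = 0)
(R(1) + 215) + 26 = (0 + 215) + 26 = 215 + 26 = 241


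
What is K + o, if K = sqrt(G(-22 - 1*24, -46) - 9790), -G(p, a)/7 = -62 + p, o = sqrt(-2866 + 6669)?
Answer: sqrt(3803) + I*sqrt(9034) ≈ 61.668 + 95.047*I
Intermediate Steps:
o = sqrt(3803) ≈ 61.668
G(p, a) = 434 - 7*p (G(p, a) = -7*(-62 + p) = 434 - 7*p)
K = I*sqrt(9034) (K = sqrt((434 - 7*(-22 - 1*24)) - 9790) = sqrt((434 - 7*(-22 - 24)) - 9790) = sqrt((434 - 7*(-46)) - 9790) = sqrt((434 + 322) - 9790) = sqrt(756 - 9790) = sqrt(-9034) = I*sqrt(9034) ≈ 95.047*I)
K + o = I*sqrt(9034) + sqrt(3803) = sqrt(3803) + I*sqrt(9034)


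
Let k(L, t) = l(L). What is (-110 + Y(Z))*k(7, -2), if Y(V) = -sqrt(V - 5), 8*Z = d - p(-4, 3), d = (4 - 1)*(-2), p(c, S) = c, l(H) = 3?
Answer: -330 - 3*I*sqrt(21)/2 ≈ -330.0 - 6.8739*I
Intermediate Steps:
k(L, t) = 3
d = -6 (d = 3*(-2) = -6)
Z = -1/4 (Z = (-6 - 1*(-4))/8 = (-6 + 4)/8 = (1/8)*(-2) = -1/4 ≈ -0.25000)
Y(V) = -sqrt(-5 + V)
(-110 + Y(Z))*k(7, -2) = (-110 - sqrt(-5 - 1/4))*3 = (-110 - sqrt(-21/4))*3 = (-110 - I*sqrt(21)/2)*3 = -330 - 3*I*sqrt(21)/2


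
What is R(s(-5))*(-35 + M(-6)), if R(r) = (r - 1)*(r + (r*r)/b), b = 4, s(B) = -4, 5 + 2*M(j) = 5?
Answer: 0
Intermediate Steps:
M(j) = 0 (M(j) = -5/2 + (½)*5 = -5/2 + 5/2 = 0)
R(r) = (-1 + r)*(r + r²/4) (R(r) = (r - 1)*(r + (r*r)/4) = (-1 + r)*(r + r²*(¼)) = (-1 + r)*(r + r²/4))
R(s(-5))*(-35 + M(-6)) = ((¼)*(-4)*(-4 + (-4)² + 3*(-4)))*(-35 + 0) = ((¼)*(-4)*(-4 + 16 - 12))*(-35) = ((¼)*(-4)*0)*(-35) = 0*(-35) = 0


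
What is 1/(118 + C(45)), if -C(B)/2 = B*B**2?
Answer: -1/182132 ≈ -5.4905e-6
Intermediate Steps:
C(B) = -2*B**3 (C(B) = -2*B*B**2 = -2*B**3)
1/(118 + C(45)) = 1/(118 - 2*45**3) = 1/(118 - 2*91125) = 1/(118 - 182250) = 1/(-182132) = -1/182132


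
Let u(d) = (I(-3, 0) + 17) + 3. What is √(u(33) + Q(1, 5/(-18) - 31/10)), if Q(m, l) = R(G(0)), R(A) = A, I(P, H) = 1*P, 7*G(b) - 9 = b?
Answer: 8*√14/7 ≈ 4.2762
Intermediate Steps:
G(b) = 9/7 + b/7
I(P, H) = P
u(d) = 17 (u(d) = (-3 + 17) + 3 = 14 + 3 = 17)
Q(m, l) = 9/7 (Q(m, l) = 9/7 + (⅐)*0 = 9/7 + 0 = 9/7)
√(u(33) + Q(1, 5/(-18) - 31/10)) = √(17 + 9/7) = √(128/7) = 8*√14/7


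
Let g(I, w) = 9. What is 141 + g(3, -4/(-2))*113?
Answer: 1158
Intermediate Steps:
141 + g(3, -4/(-2))*113 = 141 + 9*113 = 141 + 1017 = 1158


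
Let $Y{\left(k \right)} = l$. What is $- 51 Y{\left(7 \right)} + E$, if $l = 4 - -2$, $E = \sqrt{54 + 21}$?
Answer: $-306 + 5 \sqrt{3} \approx -297.34$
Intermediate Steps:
$E = 5 \sqrt{3}$ ($E = \sqrt{75} = 5 \sqrt{3} \approx 8.6602$)
$l = 6$ ($l = 4 + 2 = 6$)
$Y{\left(k \right)} = 6$
$- 51 Y{\left(7 \right)} + E = \left(-51\right) 6 + 5 \sqrt{3} = -306 + 5 \sqrt{3}$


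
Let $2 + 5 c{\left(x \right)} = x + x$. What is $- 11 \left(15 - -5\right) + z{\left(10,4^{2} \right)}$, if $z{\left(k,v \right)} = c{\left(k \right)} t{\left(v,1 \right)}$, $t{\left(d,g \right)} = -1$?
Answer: $- \frac{1118}{5} \approx -223.6$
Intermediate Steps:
$c{\left(x \right)} = - \frac{2}{5} + \frac{2 x}{5}$ ($c{\left(x \right)} = - \frac{2}{5} + \frac{x + x}{5} = - \frac{2}{5} + \frac{2 x}{5}$)
$z{\left(k,v \right)} = \frac{2}{5} - \frac{2 k}{5}$ ($z{\left(k,v \right)} = \left(- \frac{2}{5} + \frac{2 k}{5}\right) \left(-1\right) = \frac{2}{5} - \frac{2 k}{5}$)
$- 11 \left(15 - -5\right) + z{\left(10,4^{2} \right)} = - 11 \left(15 - -5\right) + \left(\frac{2}{5} - 4\right) = - 11 \left(15 + 5\right) + \left(\frac{2}{5} - 4\right) = \left(-11\right) 20 - \frac{18}{5} = -220 - \frac{18}{5} = - \frac{1118}{5}$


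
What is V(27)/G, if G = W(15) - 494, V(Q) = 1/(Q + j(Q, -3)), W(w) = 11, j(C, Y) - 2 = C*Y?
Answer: 1/25116 ≈ 3.9815e-5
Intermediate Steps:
j(C, Y) = 2 + C*Y
V(Q) = 1/(2 - 2*Q) (V(Q) = 1/(Q + (2 + Q*(-3))) = 1/(Q + (2 - 3*Q)) = 1/(2 - 2*Q))
G = -483 (G = 11 - 494 = -483)
V(27)/G = (1/(2*(1 - 1*27)))/(-483) = (1/(2*(1 - 27)))*(-1/483) = ((1/2)/(-26))*(-1/483) = ((1/2)*(-1/26))*(-1/483) = -1/52*(-1/483) = 1/25116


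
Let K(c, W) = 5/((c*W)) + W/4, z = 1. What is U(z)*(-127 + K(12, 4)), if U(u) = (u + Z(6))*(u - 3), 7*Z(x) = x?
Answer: 78559/168 ≈ 467.61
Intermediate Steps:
Z(x) = x/7
K(c, W) = W/4 + 5/(W*c) (K(c, W) = 5/((W*c)) + W*(¼) = 5*(1/(W*c)) + W/4 = 5/(W*c) + W/4 = W/4 + 5/(W*c))
U(u) = (-3 + u)*(6/7 + u) (U(u) = (u + (⅐)*6)*(u - 3) = (u + 6/7)*(-3 + u) = (6/7 + u)*(-3 + u) = (-3 + u)*(6/7 + u))
U(z)*(-127 + K(12, 4)) = (-18/7 + 1² - 15/7*1)*(-127 + ((¼)*4 + 5/(4*12))) = (-18/7 + 1 - 15/7)*(-127 + (1 + 5*(¼)*(1/12))) = -26*(-127 + (1 + 5/48))/7 = -26*(-127 + 53/48)/7 = -26/7*(-6043/48) = 78559/168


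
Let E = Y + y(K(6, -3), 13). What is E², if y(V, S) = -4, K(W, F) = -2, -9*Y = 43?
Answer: 6241/81 ≈ 77.049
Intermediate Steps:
Y = -43/9 (Y = -⅑*43 = -43/9 ≈ -4.7778)
E = -79/9 (E = -43/9 - 4 = -79/9 ≈ -8.7778)
E² = (-79/9)² = 6241/81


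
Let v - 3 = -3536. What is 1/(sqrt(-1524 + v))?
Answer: -I*sqrt(5057)/5057 ≈ -0.014062*I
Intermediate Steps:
v = -3533 (v = 3 - 3536 = -3533)
1/(sqrt(-1524 + v)) = 1/(sqrt(-1524 - 3533)) = 1/(sqrt(-5057)) = 1/(I*sqrt(5057)) = -I*sqrt(5057)/5057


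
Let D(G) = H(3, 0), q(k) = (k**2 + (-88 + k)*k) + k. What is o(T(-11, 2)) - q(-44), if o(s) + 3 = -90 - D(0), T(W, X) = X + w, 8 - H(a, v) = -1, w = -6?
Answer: -7802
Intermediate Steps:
H(a, v) = 9 (H(a, v) = 8 - 1*(-1) = 8 + 1 = 9)
T(W, X) = -6 + X (T(W, X) = X - 6 = -6 + X)
q(k) = k + k**2 + k*(-88 + k) (q(k) = (k**2 + k*(-88 + k)) + k = k + k**2 + k*(-88 + k))
D(G) = 9
o(s) = -102 (o(s) = -3 + (-90 - 1*9) = -3 + (-90 - 9) = -3 - 99 = -102)
o(T(-11, 2)) - q(-44) = -102 - (-44)*(-87 + 2*(-44)) = -102 - (-44)*(-87 - 88) = -102 - (-44)*(-175) = -102 - 1*7700 = -102 - 7700 = -7802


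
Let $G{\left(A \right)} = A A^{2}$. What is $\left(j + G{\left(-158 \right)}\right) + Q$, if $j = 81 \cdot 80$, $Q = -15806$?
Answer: $-3953638$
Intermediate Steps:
$j = 6480$
$G{\left(A \right)} = A^{3}$
$\left(j + G{\left(-158 \right)}\right) + Q = \left(6480 + \left(-158\right)^{3}\right) - 15806 = \left(6480 - 3944312\right) - 15806 = -3937832 - 15806 = -3953638$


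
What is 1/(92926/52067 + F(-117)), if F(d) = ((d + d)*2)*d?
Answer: 52067/2851073578 ≈ 1.8262e-5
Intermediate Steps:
F(d) = 4*d² (F(d) = ((2*d)*2)*d = (4*d)*d = 4*d²)
1/(92926/52067 + F(-117)) = 1/(92926/52067 + 4*(-117)²) = 1/(92926*(1/52067) + 4*13689) = 1/(92926/52067 + 54756) = 1/(2851073578/52067) = 52067/2851073578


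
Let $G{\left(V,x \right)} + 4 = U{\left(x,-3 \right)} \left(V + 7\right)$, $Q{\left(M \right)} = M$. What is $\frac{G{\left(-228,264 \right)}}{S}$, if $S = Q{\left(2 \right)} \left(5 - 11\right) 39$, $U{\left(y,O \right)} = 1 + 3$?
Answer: $\frac{74}{39} \approx 1.8974$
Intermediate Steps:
$U{\left(y,O \right)} = 4$
$S = -468$ ($S = 2 \left(5 - 11\right) 39 = 2 \left(-6\right) 39 = \left(-12\right) 39 = -468$)
$G{\left(V,x \right)} = 24 + 4 V$ ($G{\left(V,x \right)} = -4 + 4 \left(V + 7\right) = -4 + 4 \left(7 + V\right) = -4 + \left(28 + 4 V\right) = 24 + 4 V$)
$\frac{G{\left(-228,264 \right)}}{S} = \frac{24 + 4 \left(-228\right)}{-468} = \left(24 - 912\right) \left(- \frac{1}{468}\right) = \left(-888\right) \left(- \frac{1}{468}\right) = \frac{74}{39}$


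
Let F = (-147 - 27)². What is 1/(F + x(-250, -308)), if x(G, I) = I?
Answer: 1/29968 ≈ 3.3369e-5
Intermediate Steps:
F = 30276 (F = (-174)² = 30276)
1/(F + x(-250, -308)) = 1/(30276 - 308) = 1/29968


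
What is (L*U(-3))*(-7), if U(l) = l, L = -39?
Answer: -819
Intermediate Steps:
(L*U(-3))*(-7) = -39*(-3)*(-7) = 117*(-7) = -819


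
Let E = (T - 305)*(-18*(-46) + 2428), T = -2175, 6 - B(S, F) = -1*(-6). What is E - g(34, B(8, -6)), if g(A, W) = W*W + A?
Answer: -8074914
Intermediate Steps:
B(S, F) = 0 (B(S, F) = 6 - (-1)*(-6) = 6 - 1*6 = 6 - 6 = 0)
g(A, W) = A + W² (g(A, W) = W² + A = A + W²)
E = -8074880 (E = (-2175 - 305)*(-18*(-46) + 2428) = -2480*(828 + 2428) = -2480*3256 = -8074880)
E - g(34, B(8, -6)) = -8074880 - (34 + 0²) = -8074880 - (34 + 0) = -8074880 - 1*34 = -8074880 - 34 = -8074914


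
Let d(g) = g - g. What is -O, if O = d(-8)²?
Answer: 0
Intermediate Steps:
d(g) = 0
O = 0 (O = 0² = 0)
-O = -1*0 = 0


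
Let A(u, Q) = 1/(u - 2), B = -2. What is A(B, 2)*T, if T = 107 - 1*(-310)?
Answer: -417/4 ≈ -104.25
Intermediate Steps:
A(u, Q) = 1/(-2 + u)
T = 417 (T = 107 + 310 = 417)
A(B, 2)*T = 417/(-2 - 2) = 417/(-4) = -¼*417 = -417/4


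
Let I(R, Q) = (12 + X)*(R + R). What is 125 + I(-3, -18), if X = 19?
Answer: -61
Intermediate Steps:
I(R, Q) = 62*R (I(R, Q) = (12 + 19)*(R + R) = 31*(2*R) = 62*R)
125 + I(-3, -18) = 125 + 62*(-3) = 125 - 186 = -61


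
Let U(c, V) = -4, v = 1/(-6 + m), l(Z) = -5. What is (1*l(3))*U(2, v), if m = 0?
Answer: 20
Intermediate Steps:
v = -⅙ (v = 1/(-6 + 0) = 1/(-6) = -⅙ ≈ -0.16667)
(1*l(3))*U(2, v) = (1*(-5))*(-4) = -5*(-4) = 20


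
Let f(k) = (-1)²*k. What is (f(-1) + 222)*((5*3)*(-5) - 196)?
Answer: -59891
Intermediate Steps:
f(k) = k (f(k) = 1*k = k)
(f(-1) + 222)*((5*3)*(-5) - 196) = (-1 + 222)*((5*3)*(-5) - 196) = 221*(15*(-5) - 196) = 221*(-75 - 196) = 221*(-271) = -59891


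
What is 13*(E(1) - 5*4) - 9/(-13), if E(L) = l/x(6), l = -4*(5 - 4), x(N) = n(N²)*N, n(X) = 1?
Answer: -10451/39 ≈ -267.97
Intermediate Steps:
x(N) = N (x(N) = 1*N = N)
l = -4 (l = -4*1 = -4)
E(L) = -⅔ (E(L) = -4/6 = -4*⅙ = -⅔)
13*(E(1) - 5*4) - 9/(-13) = 13*(-⅔ - 5*4) - 9/(-13) = 13*(-⅔ - 1*20) - 9*(-1/13) = 13*(-⅔ - 20) + 9/13 = 13*(-62/3) + 9/13 = -806/3 + 9/13 = -10451/39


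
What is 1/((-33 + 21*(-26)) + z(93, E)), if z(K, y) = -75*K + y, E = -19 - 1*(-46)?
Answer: -1/7527 ≈ -0.00013286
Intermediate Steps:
E = 27 (E = -19 + 46 = 27)
z(K, y) = y - 75*K
1/((-33 + 21*(-26)) + z(93, E)) = 1/((-33 + 21*(-26)) + (27 - 75*93)) = 1/((-33 - 546) + (27 - 6975)) = 1/(-579 - 6948) = 1/(-7527) = -1/7527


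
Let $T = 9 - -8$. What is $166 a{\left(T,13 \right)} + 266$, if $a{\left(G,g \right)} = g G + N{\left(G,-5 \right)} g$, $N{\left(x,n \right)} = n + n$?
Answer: $15372$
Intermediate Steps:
$N{\left(x,n \right)} = 2 n$
$T = 17$ ($T = 9 + 8 = 17$)
$a{\left(G,g \right)} = - 10 g + G g$ ($a{\left(G,g \right)} = g G + 2 \left(-5\right) g = G g - 10 g = - 10 g + G g$)
$166 a{\left(T,13 \right)} + 266 = 166 \cdot 13 \left(-10 + 17\right) + 266 = 166 \cdot 13 \cdot 7 + 266 = 166 \cdot 91 + 266 = 15106 + 266 = 15372$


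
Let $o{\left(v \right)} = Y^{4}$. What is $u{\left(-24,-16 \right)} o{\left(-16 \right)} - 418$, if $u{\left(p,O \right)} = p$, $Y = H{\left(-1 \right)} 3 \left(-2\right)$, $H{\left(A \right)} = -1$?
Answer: $-31522$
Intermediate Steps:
$Y = 6$ ($Y = \left(-1\right) 3 \left(-2\right) = \left(-3\right) \left(-2\right) = 6$)
$o{\left(v \right)} = 1296$ ($o{\left(v \right)} = 6^{4} = 1296$)
$u{\left(-24,-16 \right)} o{\left(-16 \right)} - 418 = \left(-24\right) 1296 - 418 = -31104 - 418 = -31522$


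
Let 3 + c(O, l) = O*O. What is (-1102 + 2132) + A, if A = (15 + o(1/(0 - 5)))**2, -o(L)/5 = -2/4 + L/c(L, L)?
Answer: 1813295/1369 ≈ 1324.5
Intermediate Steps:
c(O, l) = -3 + O**2 (c(O, l) = -3 + O*O = -3 + O**2)
o(L) = 5/2 - 5*L/(-3 + L**2) (o(L) = -5*(-2/4 + L/(-3 + L**2)) = -5*(-2*1/4 + L/(-3 + L**2)) = -5*(-1/2 + L/(-3 + L**2)) = 5/2 - 5*L/(-3 + L**2))
A = 403225/1369 (A = (15 + 5*(-3 + (1/(0 - 5))**2 - 2/(0 - 5))/(2*(-3 + (1/(0 - 5))**2)))**2 = (15 + 5*(-3 + (1/(-5))**2 - 2/(-5))/(2*(-3 + (1/(-5))**2)))**2 = (15 + 5*(-3 + (-1/5)**2 - 2*(-1/5))/(2*(-3 + (-1/5)**2)))**2 = (15 + 5*(-3 + 1/25 + 2/5)/(2*(-3 + 1/25)))**2 = (15 + (5/2)*(-64/25)/(-74/25))**2 = (15 + (5/2)*(-25/74)*(-64/25))**2 = (15 + 80/37)**2 = (635/37)**2 = 403225/1369 ≈ 294.54)
(-1102 + 2132) + A = (-1102 + 2132) + 403225/1369 = 1030 + 403225/1369 = 1813295/1369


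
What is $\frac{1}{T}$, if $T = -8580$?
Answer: $- \frac{1}{8580} \approx -0.00011655$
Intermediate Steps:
$\frac{1}{T} = \frac{1}{-8580} = - \frac{1}{8580}$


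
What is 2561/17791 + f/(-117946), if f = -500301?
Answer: 9202914797/2098377286 ≈ 4.3857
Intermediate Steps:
2561/17791 + f/(-117946) = 2561/17791 - 500301/(-117946) = 2561*(1/17791) - 500301*(-1/117946) = 2561/17791 + 500301/117946 = 9202914797/2098377286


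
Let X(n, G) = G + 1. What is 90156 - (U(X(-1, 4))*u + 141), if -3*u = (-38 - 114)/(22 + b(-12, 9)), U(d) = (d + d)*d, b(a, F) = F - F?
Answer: 2966695/33 ≈ 89900.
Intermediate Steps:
X(n, G) = 1 + G
b(a, F) = 0
U(d) = 2*d² (U(d) = (2*d)*d = 2*d²)
u = 76/33 (u = -(-38 - 114)/(3*(22 + 0)) = -(-152)/(3*22) = -⅓*(-76/11) = 76/33 ≈ 2.3030)
90156 - (U(X(-1, 4))*u + 141) = 90156 - ((2*(1 + 4)²)*(76/33) + 141) = 90156 - ((2*5²)*(76/33) + 141) = 90156 - ((2*25)*(76/33) + 141) = 90156 - (50*(76/33) + 141) = 90156 - (3800/33 + 141) = 90156 - 1*8453/33 = 90156 - 8453/33 = 2966695/33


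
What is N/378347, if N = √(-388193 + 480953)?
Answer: 2*√23190/378347 ≈ 0.00080499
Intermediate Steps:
N = 2*√23190 (N = √92760 = 2*√23190 ≈ 304.57)
N/378347 = (2*√23190)/378347 = (2*√23190)*(1/378347) = 2*√23190/378347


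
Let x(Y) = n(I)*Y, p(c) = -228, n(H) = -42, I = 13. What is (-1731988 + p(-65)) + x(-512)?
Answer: -1710712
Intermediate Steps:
x(Y) = -42*Y
(-1731988 + p(-65)) + x(-512) = (-1731988 - 228) - 42*(-512) = -1732216 + 21504 = -1710712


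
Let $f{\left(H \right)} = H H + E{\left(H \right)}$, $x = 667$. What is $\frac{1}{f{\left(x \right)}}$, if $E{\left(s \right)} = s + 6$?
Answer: $\frac{1}{445562} \approx 2.2444 \cdot 10^{-6}$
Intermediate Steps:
$E{\left(s \right)} = 6 + s$
$f{\left(H \right)} = 6 + H + H^{2}$ ($f{\left(H \right)} = H H + \left(6 + H\right) = H^{2} + \left(6 + H\right) = 6 + H + H^{2}$)
$\frac{1}{f{\left(x \right)}} = \frac{1}{6 + 667 + 667^{2}} = \frac{1}{6 + 667 + 444889} = \frac{1}{445562}$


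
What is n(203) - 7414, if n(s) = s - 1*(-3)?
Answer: -7208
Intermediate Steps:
n(s) = 3 + s (n(s) = s + 3 = 3 + s)
n(203) - 7414 = (3 + 203) - 7414 = 206 - 7414 = -7208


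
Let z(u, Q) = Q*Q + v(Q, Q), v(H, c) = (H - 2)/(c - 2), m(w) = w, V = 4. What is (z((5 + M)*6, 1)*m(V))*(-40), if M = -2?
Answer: -320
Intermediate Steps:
v(H, c) = (-2 + H)/(-2 + c)
z(u, Q) = 1 + Q² (z(u, Q) = Q*Q + (-2 + Q)/(-2 + Q) = Q² + 1 = 1 + Q²)
(z((5 + M)*6, 1)*m(V))*(-40) = ((1 + 1²)*4)*(-40) = ((1 + 1)*4)*(-40) = (2*4)*(-40) = 8*(-40) = -320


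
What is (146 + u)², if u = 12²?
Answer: 84100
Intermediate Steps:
u = 144
(146 + u)² = (146 + 144)² = 290² = 84100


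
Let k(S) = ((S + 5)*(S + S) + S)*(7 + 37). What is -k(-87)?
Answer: -623964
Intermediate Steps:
k(S) = 44*S + 88*S*(5 + S) (k(S) = ((5 + S)*(2*S) + S)*44 = (2*S*(5 + S) + S)*44 = (S + 2*S*(5 + S))*44 = 44*S + 88*S*(5 + S))
-k(-87) = -44*(-87)*(11 + 2*(-87)) = -44*(-87)*(11 - 174) = -44*(-87)*(-163) = -1*623964 = -623964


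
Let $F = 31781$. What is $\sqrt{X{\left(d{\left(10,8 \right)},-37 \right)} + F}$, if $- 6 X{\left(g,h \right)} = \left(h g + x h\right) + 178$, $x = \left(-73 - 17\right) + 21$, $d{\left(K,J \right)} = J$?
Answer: $\frac{\sqrt{1129506}}{6} \approx 177.13$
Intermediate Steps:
$x = -69$ ($x = -90 + 21 = -69$)
$X{\left(g,h \right)} = - \frac{89}{3} + \frac{23 h}{2} - \frac{g h}{6}$ ($X{\left(g,h \right)} = - \frac{\left(h g - 69 h\right) + 178}{6} = - \frac{\left(g h - 69 h\right) + 178}{6} = - \frac{\left(- 69 h + g h\right) + 178}{6} = - \frac{178 - 69 h + g h}{6} = - \frac{89}{3} + \frac{23 h}{2} - \frac{g h}{6}$)
$\sqrt{X{\left(d{\left(10,8 \right)},-37 \right)} + F} = \sqrt{\left(- \frac{89}{3} + \frac{23}{2} \left(-37\right) - \frac{4}{3} \left(-37\right)\right) + 31781} = \sqrt{\left(- \frac{89}{3} - \frac{851}{2} + \frac{148}{3}\right) + 31781} = \sqrt{- \frac{2435}{6} + 31781} = \sqrt{\frac{188251}{6}} = \frac{\sqrt{1129506}}{6}$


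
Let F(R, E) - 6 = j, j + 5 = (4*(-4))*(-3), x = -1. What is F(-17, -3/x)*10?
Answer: 490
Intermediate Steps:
j = 43 (j = -5 + (4*(-4))*(-3) = -5 - 16*(-3) = -5 + 48 = 43)
F(R, E) = 49 (F(R, E) = 6 + 43 = 49)
F(-17, -3/x)*10 = 49*10 = 490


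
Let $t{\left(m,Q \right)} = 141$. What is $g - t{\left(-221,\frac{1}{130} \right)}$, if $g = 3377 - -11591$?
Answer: $14827$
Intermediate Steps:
$g = 14968$ ($g = 3377 + 11591 = 14968$)
$g - t{\left(-221,\frac{1}{130} \right)} = 14968 - 141 = 14827$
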